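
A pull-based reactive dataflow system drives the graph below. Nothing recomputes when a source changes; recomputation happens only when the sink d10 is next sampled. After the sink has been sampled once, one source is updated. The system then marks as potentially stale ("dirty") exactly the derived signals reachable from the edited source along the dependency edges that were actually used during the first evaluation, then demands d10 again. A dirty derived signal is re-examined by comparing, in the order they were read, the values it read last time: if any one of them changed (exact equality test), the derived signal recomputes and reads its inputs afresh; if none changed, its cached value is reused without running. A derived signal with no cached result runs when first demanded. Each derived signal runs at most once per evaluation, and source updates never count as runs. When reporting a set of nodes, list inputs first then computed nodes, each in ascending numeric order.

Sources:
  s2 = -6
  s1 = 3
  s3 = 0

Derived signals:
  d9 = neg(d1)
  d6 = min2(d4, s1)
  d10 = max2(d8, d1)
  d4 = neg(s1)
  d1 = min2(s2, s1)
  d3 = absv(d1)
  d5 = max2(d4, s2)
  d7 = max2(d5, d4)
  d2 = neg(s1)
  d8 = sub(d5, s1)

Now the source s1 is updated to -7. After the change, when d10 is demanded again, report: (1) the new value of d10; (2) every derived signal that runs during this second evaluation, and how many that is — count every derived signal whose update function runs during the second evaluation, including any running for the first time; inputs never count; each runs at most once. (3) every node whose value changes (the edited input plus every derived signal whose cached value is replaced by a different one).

New value of d10: 14.
Derived signals that run: d1, d4, d5, d8, d10 — 5 in total.
Values that change: s1, d1, d4, d5, d8, d10.

First evaluation (everything demanded from the output):
  d1 = min2(-6, 3) = -6
  d4 = neg(3) = -3
  d5 = max2(-3, -6) = -3
  d8 = sub(-3, 3) = -6
  d10 = max2(-6, -6) = -6

Propagation after the edit:
  d1: runs — s1 3->-7; result -7.
  d4: runs — s1 3->-7; result 7.
  d5: runs — d4 -3->7; result 7.
  d8: runs — d5 -3->7; s1 3->-7; result 14.
  d10: runs — d8 -6->14; d1 -6->-7; result 14.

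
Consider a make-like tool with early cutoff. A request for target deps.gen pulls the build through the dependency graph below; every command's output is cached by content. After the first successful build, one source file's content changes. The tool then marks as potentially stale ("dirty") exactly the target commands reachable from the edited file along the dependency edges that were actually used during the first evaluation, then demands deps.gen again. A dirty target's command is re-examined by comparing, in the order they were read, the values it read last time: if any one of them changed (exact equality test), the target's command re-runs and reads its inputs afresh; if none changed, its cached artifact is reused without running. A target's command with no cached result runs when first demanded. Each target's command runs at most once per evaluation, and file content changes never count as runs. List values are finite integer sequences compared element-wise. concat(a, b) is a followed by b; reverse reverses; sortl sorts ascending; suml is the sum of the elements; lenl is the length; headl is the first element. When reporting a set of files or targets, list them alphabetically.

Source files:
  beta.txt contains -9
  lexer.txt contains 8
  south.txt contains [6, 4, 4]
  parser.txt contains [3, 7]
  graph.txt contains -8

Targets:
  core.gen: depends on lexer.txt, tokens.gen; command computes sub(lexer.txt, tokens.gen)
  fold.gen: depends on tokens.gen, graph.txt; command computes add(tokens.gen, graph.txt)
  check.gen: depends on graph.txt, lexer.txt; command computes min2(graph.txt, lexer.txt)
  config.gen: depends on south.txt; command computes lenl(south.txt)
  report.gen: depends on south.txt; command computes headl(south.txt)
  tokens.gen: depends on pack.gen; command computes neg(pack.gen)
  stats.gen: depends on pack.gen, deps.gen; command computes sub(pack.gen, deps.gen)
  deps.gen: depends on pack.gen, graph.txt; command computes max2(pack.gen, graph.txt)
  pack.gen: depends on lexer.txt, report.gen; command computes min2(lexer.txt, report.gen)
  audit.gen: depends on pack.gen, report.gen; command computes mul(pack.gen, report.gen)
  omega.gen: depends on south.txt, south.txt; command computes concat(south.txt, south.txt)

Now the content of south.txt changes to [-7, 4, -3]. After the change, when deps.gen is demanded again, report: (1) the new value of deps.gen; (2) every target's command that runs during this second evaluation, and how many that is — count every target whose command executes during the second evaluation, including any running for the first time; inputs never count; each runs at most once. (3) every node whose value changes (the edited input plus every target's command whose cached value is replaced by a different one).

First demand of the output computes:
  report.gen = headl([6, 4, 4]) = 6
  pack.gen = min2(8, 6) = 6
  deps.gen = max2(6, -8) = 6

After the edit, cleaning proceeds:
  report.gen: a read changed (south.txt [6, 4, 4]->[-7, 4, -3]) — executes, giving -7.
  pack.gen: a read changed (report.gen 6->-7) — executes, giving -7.
  deps.gen: a read changed (pack.gen 6->-7) — executes, giving -7.

Demanding deps.gen again yields -7.
3 target commands run: deps.gen, pack.gen, report.gen.
The nodes whose values change: deps.gen, pack.gen, report.gen, south.txt.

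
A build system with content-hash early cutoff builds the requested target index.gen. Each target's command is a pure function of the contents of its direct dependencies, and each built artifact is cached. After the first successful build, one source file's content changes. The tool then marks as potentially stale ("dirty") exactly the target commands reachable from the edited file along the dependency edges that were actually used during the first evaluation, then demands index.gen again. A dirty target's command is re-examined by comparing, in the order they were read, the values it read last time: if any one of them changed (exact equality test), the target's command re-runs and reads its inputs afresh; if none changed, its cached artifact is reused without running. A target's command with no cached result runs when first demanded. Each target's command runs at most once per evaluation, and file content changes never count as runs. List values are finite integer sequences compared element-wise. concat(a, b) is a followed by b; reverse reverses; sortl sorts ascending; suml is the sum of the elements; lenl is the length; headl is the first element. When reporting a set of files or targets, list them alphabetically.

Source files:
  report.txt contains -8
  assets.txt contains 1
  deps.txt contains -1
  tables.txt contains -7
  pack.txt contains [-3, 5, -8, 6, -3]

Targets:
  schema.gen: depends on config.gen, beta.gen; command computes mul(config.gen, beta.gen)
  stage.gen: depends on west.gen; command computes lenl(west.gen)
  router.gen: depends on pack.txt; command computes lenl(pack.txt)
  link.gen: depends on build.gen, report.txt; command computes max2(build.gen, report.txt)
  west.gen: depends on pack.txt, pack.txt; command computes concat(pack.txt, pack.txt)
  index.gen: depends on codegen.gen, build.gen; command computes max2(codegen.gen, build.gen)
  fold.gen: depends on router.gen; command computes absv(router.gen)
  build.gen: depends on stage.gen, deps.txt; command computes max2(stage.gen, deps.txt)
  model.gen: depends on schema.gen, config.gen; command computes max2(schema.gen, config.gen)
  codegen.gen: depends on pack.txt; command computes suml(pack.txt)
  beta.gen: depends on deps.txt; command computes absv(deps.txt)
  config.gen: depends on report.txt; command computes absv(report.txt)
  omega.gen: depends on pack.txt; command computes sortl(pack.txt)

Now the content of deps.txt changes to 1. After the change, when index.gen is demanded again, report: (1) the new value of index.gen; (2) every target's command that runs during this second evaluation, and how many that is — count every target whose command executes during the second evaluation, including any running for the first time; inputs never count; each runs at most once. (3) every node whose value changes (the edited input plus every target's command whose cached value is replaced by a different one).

First evaluation (everything demanded from the output):
  codegen.gen = suml([-3, 5, -8, 6, -3]) = -3
  west.gen = concat([-3, 5, -8, 6, -3], [-3, 5, -8, 6, -3]) = [-3, 5, -8, 6, -3, -3, 5, -8, 6, -3]
  stage.gen = lenl([-3, 5, -8, 6, -3, -3, 5, -8, 6, -3]) = 10
  build.gen = max2(10, -1) = 10
  index.gen = max2(-3, 10) = 10

Propagation after the edit:
  build.gen: runs — deps.txt -1->1; result 10 (same value as before).
  index.gen: checked — values it read are unchanged (codegen.gen unchanged, build.gen unchanged); reused cached 10 without running.

Key observation: the change is absorbed at build.gen — it re-runs but produces the same value, and the output's value is unchanged.

New value of index.gen: 10.
Target commands that run: build.gen — 1 in total.
Values that change: deps.txt.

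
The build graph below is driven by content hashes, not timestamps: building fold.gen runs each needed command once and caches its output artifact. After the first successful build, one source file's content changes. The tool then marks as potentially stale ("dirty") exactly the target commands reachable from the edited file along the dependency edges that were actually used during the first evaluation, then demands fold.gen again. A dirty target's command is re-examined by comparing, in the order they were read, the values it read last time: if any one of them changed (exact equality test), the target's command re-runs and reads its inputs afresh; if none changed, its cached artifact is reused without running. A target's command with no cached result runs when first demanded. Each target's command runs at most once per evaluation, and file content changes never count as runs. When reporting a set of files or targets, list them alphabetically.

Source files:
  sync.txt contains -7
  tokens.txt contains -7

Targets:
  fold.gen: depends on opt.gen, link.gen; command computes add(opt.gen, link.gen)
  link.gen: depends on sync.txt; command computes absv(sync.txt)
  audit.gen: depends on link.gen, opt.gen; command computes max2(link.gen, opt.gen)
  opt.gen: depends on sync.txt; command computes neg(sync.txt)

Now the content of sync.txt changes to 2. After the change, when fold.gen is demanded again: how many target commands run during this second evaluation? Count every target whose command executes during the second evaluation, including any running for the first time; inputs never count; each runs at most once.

Run set: fold.gen, link.gen, opt.gen (3 run).

Initial pass — values computed on the first demand:
  link.gen = absv(-7) = 7
  opt.gen = neg(-7) = 7
  fold.gen = add(7, 7) = 14

Second demand — change propagation:
  link.gen: re-runs because sync.txt -7->2; new result 2.
  opt.gen: re-runs because sync.txt -7->2; new result -2.
  fold.gen: re-runs because opt.gen 7->-2; link.gen 7->2; new result 0.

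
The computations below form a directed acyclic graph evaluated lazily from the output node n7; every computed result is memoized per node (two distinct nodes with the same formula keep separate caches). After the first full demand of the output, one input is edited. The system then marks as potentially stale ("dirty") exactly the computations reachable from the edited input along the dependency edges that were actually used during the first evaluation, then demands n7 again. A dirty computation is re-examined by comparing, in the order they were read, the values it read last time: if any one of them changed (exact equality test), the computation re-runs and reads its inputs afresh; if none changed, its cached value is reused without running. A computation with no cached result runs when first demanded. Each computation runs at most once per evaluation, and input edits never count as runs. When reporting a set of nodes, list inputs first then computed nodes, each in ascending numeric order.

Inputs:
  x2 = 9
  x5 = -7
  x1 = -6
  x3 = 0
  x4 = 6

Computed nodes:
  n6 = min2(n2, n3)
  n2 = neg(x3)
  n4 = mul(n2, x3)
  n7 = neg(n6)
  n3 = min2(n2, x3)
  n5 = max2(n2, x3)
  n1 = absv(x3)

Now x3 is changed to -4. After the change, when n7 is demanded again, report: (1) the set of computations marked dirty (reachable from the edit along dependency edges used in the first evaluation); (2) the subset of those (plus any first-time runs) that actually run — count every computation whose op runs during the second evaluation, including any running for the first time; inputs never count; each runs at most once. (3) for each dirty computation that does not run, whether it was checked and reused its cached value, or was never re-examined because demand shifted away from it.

First demand of the output computes:
  n2 = neg(0) = 0
  n3 = min2(0, 0) = 0
  n6 = min2(0, 0) = 0
  n7 = neg(0) = 0

After the edit, cleaning proceeds:
  n2: a read changed (x3 0->-4) — executes, giving 4.
  n3: a read changed (n2 0->4; x3 0->-4) — executes, giving -4.
  n6: a read changed (n2 0->4; n3 0->-4) — executes, giving -4.
  n7: a read changed (n6 0->-4) — executes, giving 4.

The edit dirties: n2, n3, n6, n7.
4 computations run: n2, n3, n6, n7.
No dirty computation escaped a run.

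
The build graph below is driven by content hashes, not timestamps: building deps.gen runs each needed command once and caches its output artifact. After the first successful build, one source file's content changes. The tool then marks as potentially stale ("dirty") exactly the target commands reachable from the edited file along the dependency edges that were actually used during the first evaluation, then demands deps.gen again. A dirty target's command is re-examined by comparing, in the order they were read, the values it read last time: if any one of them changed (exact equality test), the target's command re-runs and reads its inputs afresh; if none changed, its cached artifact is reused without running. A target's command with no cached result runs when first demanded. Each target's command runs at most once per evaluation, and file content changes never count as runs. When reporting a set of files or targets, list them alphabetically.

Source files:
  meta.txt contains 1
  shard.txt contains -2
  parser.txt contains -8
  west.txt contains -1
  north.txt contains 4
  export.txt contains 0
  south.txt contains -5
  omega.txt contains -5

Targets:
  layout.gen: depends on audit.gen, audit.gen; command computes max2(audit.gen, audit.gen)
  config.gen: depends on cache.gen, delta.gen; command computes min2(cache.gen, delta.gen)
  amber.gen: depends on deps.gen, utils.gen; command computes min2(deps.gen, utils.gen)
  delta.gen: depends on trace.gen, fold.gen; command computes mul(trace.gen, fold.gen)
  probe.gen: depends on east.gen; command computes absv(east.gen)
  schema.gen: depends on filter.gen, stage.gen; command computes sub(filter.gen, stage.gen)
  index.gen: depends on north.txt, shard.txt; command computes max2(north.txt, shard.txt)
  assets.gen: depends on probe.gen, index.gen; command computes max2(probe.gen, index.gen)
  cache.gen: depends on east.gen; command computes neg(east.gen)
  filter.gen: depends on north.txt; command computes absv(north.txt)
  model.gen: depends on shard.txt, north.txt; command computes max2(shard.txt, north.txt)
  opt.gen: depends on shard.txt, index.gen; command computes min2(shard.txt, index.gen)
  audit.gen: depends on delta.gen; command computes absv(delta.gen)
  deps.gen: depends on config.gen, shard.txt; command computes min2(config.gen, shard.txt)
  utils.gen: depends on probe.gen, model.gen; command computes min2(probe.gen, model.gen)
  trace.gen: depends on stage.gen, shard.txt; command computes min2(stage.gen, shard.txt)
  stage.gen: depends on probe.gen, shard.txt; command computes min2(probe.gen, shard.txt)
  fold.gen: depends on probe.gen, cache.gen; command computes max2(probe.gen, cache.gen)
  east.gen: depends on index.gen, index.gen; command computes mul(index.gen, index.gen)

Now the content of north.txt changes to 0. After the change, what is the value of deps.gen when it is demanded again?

deps.gen now evaluates to -2.
The important point: at trace.gen every value read last time is unchanged, so the dirty flag clears without a run.

Initial pass — values computed on the first demand:
  index.gen = max2(4, -2) = 4
  east.gen = mul(4, 4) = 16
  cache.gen = neg(16) = -16
  probe.gen = absv(16) = 16
  fold.gen = max2(16, -16) = 16
  stage.gen = min2(16, -2) = -2
  trace.gen = min2(-2, -2) = -2
  delta.gen = mul(-2, 16) = -32
  config.gen = min2(-16, -32) = -32
  deps.gen = min2(-32, -2) = -32

Second demand — change propagation:
  index.gen: re-runs because north.txt 4->0; new result 0.
  east.gen: re-runs because index.gen 4->0; index.gen 4->0; new result 0.
  cache.gen: re-runs because east.gen 16->0; new result 0.
  probe.gen: re-runs because east.gen 16->0; new result 0.
  fold.gen: re-runs because probe.gen 16->0; cache.gen -16->0; new result 0.
  stage.gen: re-runs because probe.gen 16->0; new result -2 (unchanged).
  trace.gen: re-examined; everything it read last time is the same (stage.gen unchanged, shard.txt unchanged) — cache -2 kept, no run.
  delta.gen: re-runs because fold.gen 16->0; new result 0.
  config.gen: re-runs because cache.gen -16->0; delta.gen -32->0; new result 0.
  deps.gen: re-runs because config.gen -32->0; new result -2.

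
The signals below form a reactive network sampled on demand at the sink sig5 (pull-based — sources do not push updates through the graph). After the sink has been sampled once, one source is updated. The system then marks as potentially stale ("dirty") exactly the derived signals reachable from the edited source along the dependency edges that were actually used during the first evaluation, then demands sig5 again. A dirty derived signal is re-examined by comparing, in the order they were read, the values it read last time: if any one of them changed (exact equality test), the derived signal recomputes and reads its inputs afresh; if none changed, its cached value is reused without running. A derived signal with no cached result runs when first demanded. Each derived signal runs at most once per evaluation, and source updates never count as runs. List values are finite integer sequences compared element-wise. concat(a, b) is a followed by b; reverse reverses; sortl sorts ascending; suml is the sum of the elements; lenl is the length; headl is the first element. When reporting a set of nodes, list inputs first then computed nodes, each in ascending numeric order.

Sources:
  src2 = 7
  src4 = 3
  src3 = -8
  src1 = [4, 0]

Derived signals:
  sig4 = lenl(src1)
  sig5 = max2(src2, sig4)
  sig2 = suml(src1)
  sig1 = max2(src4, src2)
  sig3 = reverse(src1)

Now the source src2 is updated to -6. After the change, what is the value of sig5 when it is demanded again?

sig5 now evaluates to 2.

Initial pass — values computed on the first demand:
  sig4 = lenl([4, 0]) = 2
  sig5 = max2(7, 2) = 7

Second demand — change propagation:
  sig5: re-runs because src2 7->-6; new result 2.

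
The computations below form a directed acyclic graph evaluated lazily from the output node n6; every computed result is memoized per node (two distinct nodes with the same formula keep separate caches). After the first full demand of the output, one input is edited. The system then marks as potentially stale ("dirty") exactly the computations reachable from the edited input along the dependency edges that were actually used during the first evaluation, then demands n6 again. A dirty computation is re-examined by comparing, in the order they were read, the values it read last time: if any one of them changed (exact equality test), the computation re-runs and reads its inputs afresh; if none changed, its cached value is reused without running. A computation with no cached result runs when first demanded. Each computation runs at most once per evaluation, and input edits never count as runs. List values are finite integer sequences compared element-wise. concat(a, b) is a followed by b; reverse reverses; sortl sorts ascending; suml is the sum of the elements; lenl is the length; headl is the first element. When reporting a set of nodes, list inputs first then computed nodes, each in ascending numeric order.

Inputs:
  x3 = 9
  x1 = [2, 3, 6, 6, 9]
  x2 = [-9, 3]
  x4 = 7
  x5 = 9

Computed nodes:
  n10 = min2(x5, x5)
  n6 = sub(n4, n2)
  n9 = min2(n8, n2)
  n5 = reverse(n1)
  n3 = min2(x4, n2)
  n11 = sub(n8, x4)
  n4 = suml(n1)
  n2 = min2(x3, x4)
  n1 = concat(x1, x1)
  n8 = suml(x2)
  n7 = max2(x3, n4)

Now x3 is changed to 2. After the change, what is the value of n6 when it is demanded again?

First demand of the output computes:
  n1 = concat([2, 3, 6, 6, 9], [2, 3, 6, 6, 9]) = [2, 3, 6, 6, 9, 2, 3, 6, 6, 9]
  n2 = min2(9, 7) = 7
  n4 = suml([2, 3, 6, 6, 9, 2, 3, 6, 6, 9]) = 52
  n6 = sub(52, 7) = 45

After the edit, cleaning proceeds:
  n2: a read changed (x3 9->2) — executes, giving 2.
  n6: a read changed (n2 7->2) — executes, giving 50.

Demanding n6 again yields 50.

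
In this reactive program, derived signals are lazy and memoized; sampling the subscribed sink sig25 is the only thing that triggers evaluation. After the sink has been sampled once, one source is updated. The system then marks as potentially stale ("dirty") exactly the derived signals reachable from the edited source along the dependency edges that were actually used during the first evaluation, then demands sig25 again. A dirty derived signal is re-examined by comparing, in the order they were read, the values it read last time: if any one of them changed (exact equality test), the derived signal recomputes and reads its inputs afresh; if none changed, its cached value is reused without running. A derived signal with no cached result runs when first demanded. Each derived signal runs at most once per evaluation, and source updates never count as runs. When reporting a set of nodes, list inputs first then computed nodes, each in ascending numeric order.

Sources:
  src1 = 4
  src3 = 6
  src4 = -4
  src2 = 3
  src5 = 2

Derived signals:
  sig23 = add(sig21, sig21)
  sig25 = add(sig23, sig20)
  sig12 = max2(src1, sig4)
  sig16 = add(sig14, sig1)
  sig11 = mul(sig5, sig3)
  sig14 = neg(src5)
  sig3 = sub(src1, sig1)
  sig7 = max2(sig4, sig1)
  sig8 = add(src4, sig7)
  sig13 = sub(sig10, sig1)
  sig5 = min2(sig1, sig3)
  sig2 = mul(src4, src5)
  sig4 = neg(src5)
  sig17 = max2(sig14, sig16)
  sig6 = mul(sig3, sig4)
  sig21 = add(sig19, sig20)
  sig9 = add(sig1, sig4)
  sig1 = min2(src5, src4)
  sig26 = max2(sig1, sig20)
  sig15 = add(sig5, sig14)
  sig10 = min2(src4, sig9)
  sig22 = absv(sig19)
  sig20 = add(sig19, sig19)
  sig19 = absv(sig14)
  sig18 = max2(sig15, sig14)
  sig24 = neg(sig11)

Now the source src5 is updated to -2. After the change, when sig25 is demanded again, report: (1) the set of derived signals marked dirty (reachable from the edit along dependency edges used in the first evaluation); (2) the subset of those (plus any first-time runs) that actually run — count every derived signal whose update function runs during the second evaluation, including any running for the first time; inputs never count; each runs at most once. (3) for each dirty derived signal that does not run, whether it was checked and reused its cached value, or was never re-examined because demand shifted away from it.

The edit dirties: sig14, sig19, sig20, sig21, sig23, sig25.
2 derived signals run: sig14, sig19.
Cache hits after checking: sig20, sig21, sig23, sig25.
Note the absorption at sig19: it re-runs yet its value is the same, leaving the output's value untouched.

First demand of the output computes:
  sig14 = neg(2) = -2
  sig19 = absv(-2) = 2
  sig20 = add(2, 2) = 4
  sig21 = add(2, 4) = 6
  sig23 = add(6, 6) = 12
  sig25 = add(12, 4) = 16

After the edit, cleaning proceeds:
  sig14: a read changed (src5 2->-2) — executes, giving 2.
  sig19: a read changed (sig14 -2->2) — executes, giving 2 — identical to its old value.
  sig20: dirty, but its reads are unchanged (sig19 unchanged, sig19 unchanged); cached 4 stands.
  sig21: dirty, but its reads are unchanged (sig19 unchanged, sig20 unchanged); cached 6 stands.
  sig23: dirty, but its reads are unchanged (sig21 unchanged, sig21 unchanged); cached 12 stands.
  sig25: dirty, but its reads are unchanged (sig23 unchanged, sig20 unchanged); cached 16 stands.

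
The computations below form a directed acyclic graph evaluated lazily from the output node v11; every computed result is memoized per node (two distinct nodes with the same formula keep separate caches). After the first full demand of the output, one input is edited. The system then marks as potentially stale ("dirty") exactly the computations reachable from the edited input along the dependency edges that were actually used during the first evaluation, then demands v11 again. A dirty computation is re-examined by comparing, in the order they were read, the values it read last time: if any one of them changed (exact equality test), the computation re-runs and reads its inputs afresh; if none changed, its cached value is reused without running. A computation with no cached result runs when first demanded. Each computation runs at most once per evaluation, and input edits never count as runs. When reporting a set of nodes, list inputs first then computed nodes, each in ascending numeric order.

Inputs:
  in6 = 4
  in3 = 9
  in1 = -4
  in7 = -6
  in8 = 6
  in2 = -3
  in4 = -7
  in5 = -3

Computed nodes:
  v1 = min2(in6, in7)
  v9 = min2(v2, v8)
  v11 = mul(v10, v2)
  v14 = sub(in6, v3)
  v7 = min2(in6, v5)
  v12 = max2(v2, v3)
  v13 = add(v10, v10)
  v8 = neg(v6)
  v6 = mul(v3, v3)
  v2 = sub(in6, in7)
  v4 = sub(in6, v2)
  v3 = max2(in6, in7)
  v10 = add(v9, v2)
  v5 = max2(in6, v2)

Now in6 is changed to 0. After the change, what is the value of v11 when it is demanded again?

First demand of the output computes:
  v2 = sub(4, -6) = 10
  v3 = max2(4, -6) = 4
  v6 = mul(4, 4) = 16
  v8 = neg(16) = -16
  v9 = min2(10, -16) = -16
  v10 = add(-16, 10) = -6
  v11 = mul(-6, 10) = -60

After the edit, cleaning proceeds:
  v2: a read changed (in6 4->0) — executes, giving 6.
  v3: a read changed (in6 4->0) — executes, giving 0.
  v6: a read changed (v3 4->0; v3 4->0) — executes, giving 0.
  v8: a read changed (v6 16->0) — executes, giving 0.
  v9: a read changed (v2 10->6; v8 -16->0) — executes, giving 0.
  v10: a read changed (v9 -16->0; v2 10->6) — executes, giving 6.
  v11: a read changed (v10 -6->6; v2 10->6) — executes, giving 36.

Demanding v11 again yields 36.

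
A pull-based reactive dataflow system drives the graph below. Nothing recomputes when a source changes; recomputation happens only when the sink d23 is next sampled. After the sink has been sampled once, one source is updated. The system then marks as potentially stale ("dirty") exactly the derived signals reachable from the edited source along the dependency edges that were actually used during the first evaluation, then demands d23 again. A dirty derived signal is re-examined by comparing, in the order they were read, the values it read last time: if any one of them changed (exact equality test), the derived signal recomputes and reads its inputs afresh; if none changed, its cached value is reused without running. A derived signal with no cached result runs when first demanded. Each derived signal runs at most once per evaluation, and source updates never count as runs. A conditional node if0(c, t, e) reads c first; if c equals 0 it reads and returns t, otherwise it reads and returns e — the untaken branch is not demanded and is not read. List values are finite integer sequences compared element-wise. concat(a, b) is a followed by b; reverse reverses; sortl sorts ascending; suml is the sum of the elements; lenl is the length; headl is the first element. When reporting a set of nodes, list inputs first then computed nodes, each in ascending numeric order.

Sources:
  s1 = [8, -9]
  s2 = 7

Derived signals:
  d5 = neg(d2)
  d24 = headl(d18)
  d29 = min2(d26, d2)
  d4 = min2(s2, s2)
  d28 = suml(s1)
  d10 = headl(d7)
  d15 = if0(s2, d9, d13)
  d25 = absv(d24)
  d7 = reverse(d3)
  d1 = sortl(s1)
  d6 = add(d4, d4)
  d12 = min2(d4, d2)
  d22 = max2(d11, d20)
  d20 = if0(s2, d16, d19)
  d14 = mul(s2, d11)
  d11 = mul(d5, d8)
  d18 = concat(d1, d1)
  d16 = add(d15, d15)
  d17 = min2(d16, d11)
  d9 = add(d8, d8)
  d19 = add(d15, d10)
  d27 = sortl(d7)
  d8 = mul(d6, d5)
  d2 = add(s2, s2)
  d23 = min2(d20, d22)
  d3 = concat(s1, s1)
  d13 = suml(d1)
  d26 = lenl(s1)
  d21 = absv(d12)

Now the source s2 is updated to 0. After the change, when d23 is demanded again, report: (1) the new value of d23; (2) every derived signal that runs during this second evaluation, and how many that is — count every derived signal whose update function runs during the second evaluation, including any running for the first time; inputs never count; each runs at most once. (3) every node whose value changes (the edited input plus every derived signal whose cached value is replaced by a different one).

First evaluation (everything demanded from the output):
  d1 = sortl([8, -9]) = [-9, 8]
  d2 = add(7, 7) = 14
  d3 = concat([8, -9], [8, -9]) = [8, -9, 8, -9]
  d4 = min2(7, 7) = 7
  d5 = neg(14) = -14
  d6 = add(7, 7) = 14
  d7 = reverse([8, -9, 8, -9]) = [-9, 8, -9, 8]
  d8 = mul(14, -14) = -196
  d10 = headl([-9, 8, -9, 8]) = -9
  d11 = mul(-14, -196) = 2744
  d13 = suml([-9, 8]) = -1
  d15 = if0(s2=7 -> else branch d13) = -1
  d19 = add(-1, -9) = -10
  d20 = if0(s2=7 -> else branch d19) = -10
  d22 = max2(2744, -10) = 2744
  d23 = min2(-10, 2744) = -10

Propagation after the edit:
  d2: runs — s2 7->0; s2 7->0; result 0.
  d4: runs — s2 7->0; s2 7->0; result 0.
  d5: runs — d2 14->0; result 0.
  d6: runs — d4 7->0; d4 7->0; result 0.
  d8: runs — d6 14->0; d5 -14->0; result 0.
  d9: demanded for the first time — runs, produces 0.
  d11: runs — d5 -14->0; d8 -196->0; result 0.
  d15: runs — s2 7->0; result 0.
  d16: demanded for the first time — runs, produces 0.
  d19: marked dirty but never re-examined — demand shifted away from it.
  d20: runs — s2 7->0; result 0.
  d22: runs — d11 2744->0; d20 -10->0; result 0.
  d23: runs — d20 -10->0; d22 2744->0; result 0.

Key observation: a condition flipped, so demand moved to the other branch — d19 is never re-examined.

New value of d23: 0.
Derived signals that run: d2, d4, d5, d6, d8, d9, d11, d15, d16, d20, d22, d23 — 12 in total.
Values that change: s2, d2, d4, d5, d6, d8, d11, d15, d20, d22, d23.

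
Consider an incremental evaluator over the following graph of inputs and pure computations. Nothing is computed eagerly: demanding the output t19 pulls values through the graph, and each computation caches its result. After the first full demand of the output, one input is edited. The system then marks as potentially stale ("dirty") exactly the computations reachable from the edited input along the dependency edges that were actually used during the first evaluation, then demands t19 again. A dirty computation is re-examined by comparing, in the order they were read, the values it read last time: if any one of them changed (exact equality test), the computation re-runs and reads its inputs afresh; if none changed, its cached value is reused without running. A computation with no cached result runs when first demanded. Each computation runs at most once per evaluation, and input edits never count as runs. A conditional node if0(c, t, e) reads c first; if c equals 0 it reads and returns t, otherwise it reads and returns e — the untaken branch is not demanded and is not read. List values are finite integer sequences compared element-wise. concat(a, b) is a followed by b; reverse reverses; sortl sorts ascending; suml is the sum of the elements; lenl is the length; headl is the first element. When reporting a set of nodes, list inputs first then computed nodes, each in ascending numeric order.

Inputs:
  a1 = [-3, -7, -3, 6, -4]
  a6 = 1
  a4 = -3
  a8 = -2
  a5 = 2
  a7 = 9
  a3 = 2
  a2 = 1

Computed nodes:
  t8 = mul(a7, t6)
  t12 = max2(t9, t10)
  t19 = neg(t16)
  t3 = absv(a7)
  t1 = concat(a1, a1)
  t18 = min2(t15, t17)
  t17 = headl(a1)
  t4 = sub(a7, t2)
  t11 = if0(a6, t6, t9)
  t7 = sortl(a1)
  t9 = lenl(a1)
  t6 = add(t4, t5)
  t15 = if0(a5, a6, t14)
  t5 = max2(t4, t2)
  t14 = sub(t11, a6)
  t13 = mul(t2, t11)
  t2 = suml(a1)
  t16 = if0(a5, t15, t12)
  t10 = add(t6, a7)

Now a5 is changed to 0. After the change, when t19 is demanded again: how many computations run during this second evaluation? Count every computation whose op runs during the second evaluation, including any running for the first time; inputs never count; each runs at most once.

Run set: t15, t16, t19 (3 run).
The important point: the flipped condition pulls in fresh nodes; t15 runs for the first time.

Initial pass — values computed on the first demand:
  t2 = suml([-3, -7, -3, 6, -4]) = -11
  t4 = sub(9, -11) = 20
  t5 = max2(20, -11) = 20
  t6 = add(20, 20) = 40
  t9 = lenl([-3, -7, -3, 6, -4]) = 5
  t10 = add(40, 9) = 49
  t12 = max2(5, 49) = 49
  t16 = if0(a5=2 -> else branch t12) = 49
  t19 = neg(49) = -49

Second demand — change propagation:
  t15: newly demanded (no cache) — executes and yields 1.
  t16: re-runs because a5 2->0; new result 1.
  t19: re-runs because t16 49->1; new result -1.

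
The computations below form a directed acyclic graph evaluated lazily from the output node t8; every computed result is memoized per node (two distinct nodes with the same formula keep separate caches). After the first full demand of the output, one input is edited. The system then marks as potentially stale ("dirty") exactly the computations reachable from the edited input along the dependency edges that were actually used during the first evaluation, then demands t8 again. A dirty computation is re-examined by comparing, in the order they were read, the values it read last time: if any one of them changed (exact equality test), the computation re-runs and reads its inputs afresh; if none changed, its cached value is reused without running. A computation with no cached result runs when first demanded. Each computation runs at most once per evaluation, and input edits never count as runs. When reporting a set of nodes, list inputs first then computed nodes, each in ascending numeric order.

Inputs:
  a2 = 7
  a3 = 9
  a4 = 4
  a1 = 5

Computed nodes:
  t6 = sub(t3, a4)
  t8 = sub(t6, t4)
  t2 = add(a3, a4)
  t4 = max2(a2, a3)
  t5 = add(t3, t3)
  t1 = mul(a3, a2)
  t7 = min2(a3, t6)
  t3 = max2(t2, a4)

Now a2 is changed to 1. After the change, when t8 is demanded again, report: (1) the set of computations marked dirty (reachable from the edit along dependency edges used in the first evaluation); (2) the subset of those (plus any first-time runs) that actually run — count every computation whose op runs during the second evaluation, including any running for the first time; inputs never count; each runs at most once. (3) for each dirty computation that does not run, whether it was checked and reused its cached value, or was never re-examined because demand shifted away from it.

The edit dirties: t4, t8.
1 computations run: t4.
Cache hits after checking: t8.
Note the absorption at t4: it re-runs yet its value is the same, leaving the output's value untouched.

First demand of the output computes:
  t2 = add(9, 4) = 13
  t3 = max2(13, 4) = 13
  t4 = max2(7, 9) = 9
  t6 = sub(13, 4) = 9
  t8 = sub(9, 9) = 0

After the edit, cleaning proceeds:
  t4: a read changed (a2 7->1) — executes, giving 9 — identical to its old value.
  t8: dirty, but its reads are unchanged (t6 unchanged, t4 unchanged); cached 0 stands.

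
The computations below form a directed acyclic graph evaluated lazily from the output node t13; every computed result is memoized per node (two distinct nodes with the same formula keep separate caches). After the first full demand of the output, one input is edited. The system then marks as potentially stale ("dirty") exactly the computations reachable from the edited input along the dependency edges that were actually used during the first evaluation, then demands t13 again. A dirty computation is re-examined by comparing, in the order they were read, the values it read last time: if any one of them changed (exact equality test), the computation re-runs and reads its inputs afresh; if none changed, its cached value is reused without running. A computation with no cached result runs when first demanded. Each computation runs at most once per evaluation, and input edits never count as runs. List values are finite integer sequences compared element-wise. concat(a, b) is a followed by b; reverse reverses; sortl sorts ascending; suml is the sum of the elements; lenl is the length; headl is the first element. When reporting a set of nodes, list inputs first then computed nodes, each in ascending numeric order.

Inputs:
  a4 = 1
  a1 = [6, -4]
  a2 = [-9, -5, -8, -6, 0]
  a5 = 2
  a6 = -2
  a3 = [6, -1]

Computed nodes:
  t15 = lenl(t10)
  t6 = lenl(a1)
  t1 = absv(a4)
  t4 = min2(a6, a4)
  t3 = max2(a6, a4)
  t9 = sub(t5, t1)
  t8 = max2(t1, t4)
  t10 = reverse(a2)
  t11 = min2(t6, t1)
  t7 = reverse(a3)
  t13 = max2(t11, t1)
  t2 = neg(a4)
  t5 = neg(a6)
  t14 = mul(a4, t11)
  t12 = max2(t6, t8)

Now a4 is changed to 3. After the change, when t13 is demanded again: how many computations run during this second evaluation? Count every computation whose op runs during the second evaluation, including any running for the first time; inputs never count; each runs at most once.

3 computations run: t1, t11, t13.

First demand of the output computes:
  t1 = absv(1) = 1
  t6 = lenl([6, -4]) = 2
  t11 = min2(2, 1) = 1
  t13 = max2(1, 1) = 1

After the edit, cleaning proceeds:
  t1: a read changed (a4 1->3) — executes, giving 3.
  t11: a read changed (t1 1->3) — executes, giving 2.
  t13: a read changed (t11 1->2; t1 1->3) — executes, giving 3.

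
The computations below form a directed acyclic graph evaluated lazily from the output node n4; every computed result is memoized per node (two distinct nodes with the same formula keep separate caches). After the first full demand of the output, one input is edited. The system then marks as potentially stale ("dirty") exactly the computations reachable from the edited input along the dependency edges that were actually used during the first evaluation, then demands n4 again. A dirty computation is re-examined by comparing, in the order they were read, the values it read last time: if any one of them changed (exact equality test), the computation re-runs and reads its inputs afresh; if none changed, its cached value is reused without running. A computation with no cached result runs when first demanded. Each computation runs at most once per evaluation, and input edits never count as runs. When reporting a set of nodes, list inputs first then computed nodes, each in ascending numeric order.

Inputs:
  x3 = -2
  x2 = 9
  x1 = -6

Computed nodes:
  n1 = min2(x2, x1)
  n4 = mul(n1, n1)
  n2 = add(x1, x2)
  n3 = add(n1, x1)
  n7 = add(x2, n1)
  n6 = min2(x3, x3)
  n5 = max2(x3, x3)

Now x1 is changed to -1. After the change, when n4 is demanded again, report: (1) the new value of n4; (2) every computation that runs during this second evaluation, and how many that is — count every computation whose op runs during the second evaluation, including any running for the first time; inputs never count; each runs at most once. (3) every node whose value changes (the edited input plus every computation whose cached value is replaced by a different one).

Demanding n4 again yields 1.
2 computations run: n1, n4.
The nodes whose values change: x1, n1, n4.

First demand of the output computes:
  n1 = min2(9, -6) = -6
  n4 = mul(-6, -6) = 36

After the edit, cleaning proceeds:
  n1: a read changed (x1 -6->-1) — executes, giving -1.
  n4: a read changed (n1 -6->-1; n1 -6->-1) — executes, giving 1.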